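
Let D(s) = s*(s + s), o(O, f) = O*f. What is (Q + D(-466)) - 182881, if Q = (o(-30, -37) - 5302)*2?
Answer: 243047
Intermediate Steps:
D(s) = 2*s² (D(s) = s*(2*s) = 2*s²)
Q = -8384 (Q = (-30*(-37) - 5302)*2 = (1110 - 5302)*2 = -4192*2 = -8384)
(Q + D(-466)) - 182881 = (-8384 + 2*(-466)²) - 182881 = (-8384 + 2*217156) - 182881 = (-8384 + 434312) - 182881 = 425928 - 182881 = 243047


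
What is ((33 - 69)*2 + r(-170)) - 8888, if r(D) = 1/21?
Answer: -188159/21 ≈ -8960.0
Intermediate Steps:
r(D) = 1/21
((33 - 69)*2 + r(-170)) - 8888 = ((33 - 69)*2 + 1/21) - 8888 = (-36*2 + 1/21) - 8888 = (-72 + 1/21) - 8888 = -1511/21 - 8888 = -188159/21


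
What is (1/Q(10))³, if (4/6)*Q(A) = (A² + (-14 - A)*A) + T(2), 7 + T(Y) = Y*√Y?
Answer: -2826712/30237287234403 - 1037360*√2/272135585109627 ≈ -9.8875e-8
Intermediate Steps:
T(Y) = -7 + Y^(3/2) (T(Y) = -7 + Y*√Y = -7 + Y^(3/2))
Q(A) = -21/2 + 3*√2 + 3*A²/2 + 3*A*(-14 - A)/2 (Q(A) = 3*((A² + (-14 - A)*A) + (-7 + 2^(3/2)))/2 = 3*((A² + A*(-14 - A)) + (-7 + 2*√2))/2 = 3*(-7 + A² + 2*√2 + A*(-14 - A))/2 = -21/2 + 3*√2 + 3*A²/2 + 3*A*(-14 - A)/2)
(1/Q(10))³ = (1/(-21/2 - 21*10 + 3*√2))³ = (1/(-21/2 - 210 + 3*√2))³ = (1/(-441/2 + 3*√2))³ = (-441/2 + 3*√2)⁻³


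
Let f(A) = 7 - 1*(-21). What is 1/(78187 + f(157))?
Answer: 1/78215 ≈ 1.2785e-5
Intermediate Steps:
f(A) = 28 (f(A) = 7 + 21 = 28)
1/(78187 + f(157)) = 1/(78187 + 28) = 1/78215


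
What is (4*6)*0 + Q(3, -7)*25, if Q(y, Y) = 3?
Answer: 75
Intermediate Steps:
(4*6)*0 + Q(3, -7)*25 = (4*6)*0 + 3*25 = 24*0 + 75 = 0 + 75 = 75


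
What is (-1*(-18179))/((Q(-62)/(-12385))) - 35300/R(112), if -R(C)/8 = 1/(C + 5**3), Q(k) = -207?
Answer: 883239505/414 ≈ 2.1334e+6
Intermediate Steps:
R(C) = -8/(125 + C) (R(C) = -8/(C + 5**3) = -8/(C + 125) = -8/(125 + C))
(-1*(-18179))/((Q(-62)/(-12385))) - 35300/R(112) = (-1*(-18179))/((-207/(-12385))) - 35300/((-8/(125 + 112))) = 18179/((-207*(-1/12385))) - 35300/((-8/237)) = 18179/(207/12385) - 35300/((-8*1/237)) = 18179*(12385/207) - 35300/(-8/237) = 225146915/207 - 35300*(-237/8) = 225146915/207 + 2091525/2 = 883239505/414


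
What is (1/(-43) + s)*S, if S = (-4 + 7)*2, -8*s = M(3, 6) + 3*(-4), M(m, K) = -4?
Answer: 510/43 ≈ 11.860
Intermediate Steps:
s = 2 (s = -(-4 + 3*(-4))/8 = -(-4 - 12)/8 = -⅛*(-16) = 2)
S = 6 (S = 3*2 = 6)
(1/(-43) + s)*S = (1/(-43) + 2)*6 = (-1/43 + 2)*6 = (85/43)*6 = 510/43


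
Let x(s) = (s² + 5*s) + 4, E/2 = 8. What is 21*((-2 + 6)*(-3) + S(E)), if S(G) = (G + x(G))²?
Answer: 2661204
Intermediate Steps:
E = 16 (E = 2*8 = 16)
x(s) = 4 + s² + 5*s
S(G) = (4 + G² + 6*G)² (S(G) = (G + (4 + G² + 5*G))² = (4 + G² + 6*G)²)
21*((-2 + 6)*(-3) + S(E)) = 21*((-2 + 6)*(-3) + (4 + 16² + 6*16)²) = 21*(4*(-3) + (4 + 256 + 96)²) = 21*(-12 + 356²) = 21*(-12 + 126736) = 21*126724 = 2661204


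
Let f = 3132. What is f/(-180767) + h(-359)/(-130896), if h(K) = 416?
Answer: -30322834/1478854827 ≈ -0.020504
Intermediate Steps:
f/(-180767) + h(-359)/(-130896) = 3132/(-180767) + 416/(-130896) = 3132*(-1/180767) + 416*(-1/130896) = -3132/180767 - 26/8181 = -30322834/1478854827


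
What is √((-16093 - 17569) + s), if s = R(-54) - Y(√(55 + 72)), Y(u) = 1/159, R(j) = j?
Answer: 7*I*√17395395/159 ≈ 183.62*I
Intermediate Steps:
Y(u) = 1/159
s = -8587/159 (s = -54 - 1*1/159 = -54 - 1/159 = -8587/159 ≈ -54.006)
√((-16093 - 17569) + s) = √((-16093 - 17569) - 8587/159) = √(-33662 - 8587/159) = √(-5360845/159) = 7*I*√17395395/159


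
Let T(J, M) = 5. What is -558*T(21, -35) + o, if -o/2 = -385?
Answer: -2020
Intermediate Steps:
o = 770 (o = -2*(-385) = 770)
-558*T(21, -35) + o = -558*5 + 770 = -2790 + 770 = -2020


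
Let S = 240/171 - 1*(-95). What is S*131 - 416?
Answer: 696133/57 ≈ 12213.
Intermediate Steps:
S = 5495/57 (S = 240*(1/171) + 95 = 80/57 + 95 = 5495/57 ≈ 96.404)
S*131 - 416 = (5495/57)*131 - 416 = 719845/57 - 416 = 696133/57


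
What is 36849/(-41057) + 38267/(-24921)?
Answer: -2489442148/1023181497 ≈ -2.4330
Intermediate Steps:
36849/(-41057) + 38267/(-24921) = 36849*(-1/41057) + 38267*(-1/24921) = -36849/41057 - 38267/24921 = -2489442148/1023181497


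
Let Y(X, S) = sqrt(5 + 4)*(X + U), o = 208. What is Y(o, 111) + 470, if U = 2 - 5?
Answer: 1085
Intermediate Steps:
U = -3
Y(X, S) = -9 + 3*X (Y(X, S) = sqrt(5 + 4)*(X - 3) = sqrt(9)*(-3 + X) = 3*(-3 + X) = -9 + 3*X)
Y(o, 111) + 470 = (-9 + 3*208) + 470 = (-9 + 624) + 470 = 615 + 470 = 1085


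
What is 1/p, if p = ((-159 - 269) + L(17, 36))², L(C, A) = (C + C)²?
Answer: 1/529984 ≈ 1.8868e-6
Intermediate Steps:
L(C, A) = 4*C² (L(C, A) = (2*C)² = 4*C²)
p = 529984 (p = ((-159 - 269) + 4*17²)² = (-428 + 4*289)² = (-428 + 1156)² = 728² = 529984)
1/p = 1/529984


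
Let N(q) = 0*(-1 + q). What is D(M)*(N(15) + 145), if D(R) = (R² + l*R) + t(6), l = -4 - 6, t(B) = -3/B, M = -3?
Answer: 11165/2 ≈ 5582.5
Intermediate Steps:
l = -10
N(q) = 0
D(R) = -½ + R² - 10*R (D(R) = (R² - 10*R) - 3/6 = (R² - 10*R) - 3*⅙ = (R² - 10*R) - ½ = -½ + R² - 10*R)
D(M)*(N(15) + 145) = (-½ + (-3)² - 10*(-3))*(0 + 145) = (-½ + 9 + 30)*145 = (77/2)*145 = 11165/2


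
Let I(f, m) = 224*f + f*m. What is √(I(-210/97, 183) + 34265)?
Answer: √314108795/97 ≈ 182.71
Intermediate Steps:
√(I(-210/97, 183) + 34265) = √((-210/97)*(224 + 183) + 34265) = √(-210*1/97*407 + 34265) = √(-210/97*407 + 34265) = √(-85470/97 + 34265) = √(3238235/97) = √314108795/97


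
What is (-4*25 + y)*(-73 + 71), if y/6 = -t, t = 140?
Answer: 1880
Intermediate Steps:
y = -840 (y = 6*(-1*140) = 6*(-140) = -840)
(-4*25 + y)*(-73 + 71) = (-4*25 - 840)*(-73 + 71) = (-100 - 840)*(-2) = -940*(-2) = 1880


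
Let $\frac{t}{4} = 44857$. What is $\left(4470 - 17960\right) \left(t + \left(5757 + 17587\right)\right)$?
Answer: $-2735394280$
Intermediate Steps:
$t = 179428$ ($t = 4 \cdot 44857 = 179428$)
$\left(4470 - 17960\right) \left(t + \left(5757 + 17587\right)\right) = \left(4470 - 17960\right) \left(179428 + \left(5757 + 17587\right)\right) = - 13490 \left(179428 + 23344\right) = \left(-13490\right) 202772 = -2735394280$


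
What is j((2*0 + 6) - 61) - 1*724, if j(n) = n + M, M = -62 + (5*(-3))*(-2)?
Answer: -811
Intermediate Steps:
M = -32 (M = -62 - 15*(-2) = -62 + 30 = -32)
j(n) = -32 + n (j(n) = n - 32 = -32 + n)
j((2*0 + 6) - 61) - 1*724 = (-32 + ((2*0 + 6) - 61)) - 1*724 = (-32 + ((0 + 6) - 61)) - 724 = (-32 + (6 - 61)) - 724 = (-32 - 55) - 724 = -87 - 724 = -811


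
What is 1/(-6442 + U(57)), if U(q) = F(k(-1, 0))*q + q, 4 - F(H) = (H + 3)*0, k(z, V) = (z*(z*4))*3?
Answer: -1/6157 ≈ -0.00016242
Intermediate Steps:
k(z, V) = 12*z**2 (k(z, V) = (z*(4*z))*3 = (4*z**2)*3 = 12*z**2)
F(H) = 4 (F(H) = 4 - (H + 3)*0 = 4 - (3 + H)*0 = 4 - 1*0 = 4 + 0 = 4)
U(q) = 5*q (U(q) = 4*q + q = 5*q)
1/(-6442 + U(57)) = 1/(-6442 + 5*57) = 1/(-6442 + 285) = 1/(-6157) = -1/6157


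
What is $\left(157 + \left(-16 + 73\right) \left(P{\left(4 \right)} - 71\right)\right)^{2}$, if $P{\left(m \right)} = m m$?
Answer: $8868484$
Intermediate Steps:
$P{\left(m \right)} = m^{2}$
$\left(157 + \left(-16 + 73\right) \left(P{\left(4 \right)} - 71\right)\right)^{2} = \left(157 + \left(-16 + 73\right) \left(4^{2} - 71\right)\right)^{2} = \left(157 + 57 \left(16 - 71\right)\right)^{2} = \left(157 + 57 \left(-55\right)\right)^{2} = \left(157 - 3135\right)^{2} = \left(-2978\right)^{2} = 8868484$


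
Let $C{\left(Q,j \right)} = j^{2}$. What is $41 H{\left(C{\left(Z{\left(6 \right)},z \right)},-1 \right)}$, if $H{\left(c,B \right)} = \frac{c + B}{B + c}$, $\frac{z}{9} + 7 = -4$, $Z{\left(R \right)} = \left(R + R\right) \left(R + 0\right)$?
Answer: $41$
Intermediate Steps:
$Z{\left(R \right)} = 2 R^{2}$ ($Z{\left(R \right)} = 2 R R = 2 R^{2}$)
$z = -99$ ($z = -63 + 9 \left(-4\right) = -63 - 36 = -99$)
$H{\left(c,B \right)} = 1$ ($H{\left(c,B \right)} = \frac{B + c}{B + c} = 1$)
$41 H{\left(C{\left(Z{\left(6 \right)},z \right)},-1 \right)} = 41 \cdot 1 = 41$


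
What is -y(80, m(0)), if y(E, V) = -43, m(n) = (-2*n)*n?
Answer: 43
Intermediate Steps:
m(n) = -2*n²
-y(80, m(0)) = -1*(-43) = 43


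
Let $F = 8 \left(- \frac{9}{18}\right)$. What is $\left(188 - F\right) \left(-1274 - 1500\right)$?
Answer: $-532608$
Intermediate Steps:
$F = -4$ ($F = 8 \left(\left(-9\right) \frac{1}{18}\right) = 8 \left(- \frac{1}{2}\right) = -4$)
$\left(188 - F\right) \left(-1274 - 1500\right) = \left(188 - -4\right) \left(-1274 - 1500\right) = \left(188 + 4\right) \left(-2774\right) = 192 \left(-2774\right) = -532608$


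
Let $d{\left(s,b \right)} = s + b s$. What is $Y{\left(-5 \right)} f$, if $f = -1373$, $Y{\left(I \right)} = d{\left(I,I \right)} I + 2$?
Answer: $134554$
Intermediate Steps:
$Y{\left(I \right)} = 2 + I^{2} \left(1 + I\right)$ ($Y{\left(I \right)} = I \left(1 + I\right) I + 2 = I^{2} \left(1 + I\right) + 2 = 2 + I^{2} \left(1 + I\right)$)
$Y{\left(-5 \right)} f = \left(2 + \left(-5\right)^{2} \left(1 - 5\right)\right) \left(-1373\right) = \left(2 + 25 \left(-4\right)\right) \left(-1373\right) = \left(2 - 100\right) \left(-1373\right) = \left(-98\right) \left(-1373\right) = 134554$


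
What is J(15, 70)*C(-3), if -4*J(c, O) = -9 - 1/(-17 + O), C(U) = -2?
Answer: -239/53 ≈ -4.5094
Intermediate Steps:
J(c, O) = 9/4 + 1/(4*(-17 + O)) (J(c, O) = -(-9 - 1/(-17 + O))/4 = 9/4 + 1/(4*(-17 + O)))
J(15, 70)*C(-3) = ((-152 + 9*70)/(4*(-17 + 70)))*(-2) = ((¼)*(-152 + 630)/53)*(-2) = ((¼)*(1/53)*478)*(-2) = (239/106)*(-2) = -239/53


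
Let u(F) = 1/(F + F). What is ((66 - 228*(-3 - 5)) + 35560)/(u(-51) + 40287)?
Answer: 545700/587039 ≈ 0.92958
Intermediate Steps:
u(F) = 1/(2*F)
((66 - 228*(-3 - 5)) + 35560)/(u(-51) + 40287) = ((66 - 228*(-3 - 5)) + 35560)/((1/2)/(-51) + 40287) = ((66 - 228*(-8)) + 35560)/((1/2)*(-1/51) + 40287) = ((66 - 76*(-24)) + 35560)/(-1/102 + 40287) = ((66 + 1824) + 35560)/(4109273/102) = (1890 + 35560)*(102/4109273) = 37450*(102/4109273) = 545700/587039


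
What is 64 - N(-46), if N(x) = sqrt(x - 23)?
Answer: 64 - I*sqrt(69) ≈ 64.0 - 8.3066*I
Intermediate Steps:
N(x) = sqrt(-23 + x)
64 - N(-46) = 64 - sqrt(-23 - 46) = 64 - sqrt(-69) = 64 - I*sqrt(69)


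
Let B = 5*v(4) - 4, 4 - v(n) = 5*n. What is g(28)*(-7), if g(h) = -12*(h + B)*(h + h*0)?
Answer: -131712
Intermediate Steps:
v(n) = 4 - 5*n
B = -84 (B = 5*(4 - 5*4) - 4 = 5*(4 - 20) - 4 = 5*(-16) - 4 = -80 - 4 = -84)
g(h) = -12*h*(-84 + h) (g(h) = -12*(h - 84)*(h + h*0) = -12*(-84 + h)*(h + 0) = -12*(-84 + h)*h = -12*h*(-84 + h))
g(28)*(-7) = (12*28*(84 - 1*28))*(-7) = (12*28*(84 - 28))*(-7) = (12*28*56)*(-7) = 18816*(-7) = -131712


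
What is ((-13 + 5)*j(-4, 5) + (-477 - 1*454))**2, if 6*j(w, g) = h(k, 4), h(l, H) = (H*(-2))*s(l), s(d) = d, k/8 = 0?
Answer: 866761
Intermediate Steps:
k = 0 (k = 8*0 = 0)
h(l, H) = -2*H*l (h(l, H) = (H*(-2))*l = (-2*H)*l = -2*H*l)
j(w, g) = 0 (j(w, g) = (-2*4*0)/6 = (1/6)*0 = 0)
((-13 + 5)*j(-4, 5) + (-477 - 1*454))**2 = ((-13 + 5)*0 + (-477 - 1*454))**2 = (-8*0 + (-477 - 454))**2 = (0 - 931)**2 = (-931)**2 = 866761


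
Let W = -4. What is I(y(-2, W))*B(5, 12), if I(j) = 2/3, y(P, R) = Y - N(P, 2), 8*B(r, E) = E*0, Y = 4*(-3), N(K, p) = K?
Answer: 0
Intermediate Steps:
Y = -12
B(r, E) = 0 (B(r, E) = (E*0)/8 = (⅛)*0 = 0)
y(P, R) = -12 - P
I(j) = ⅔ (I(j) = 2*(⅓) = ⅔)
I(y(-2, W))*B(5, 12) = (⅔)*0 = 0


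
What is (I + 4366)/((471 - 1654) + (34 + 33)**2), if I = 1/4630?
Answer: 20214581/15306780 ≈ 1.3206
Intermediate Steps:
I = 1/4630 ≈ 0.00021598
(I + 4366)/((471 - 1654) + (34 + 33)**2) = (1/4630 + 4366)/((471 - 1654) + (34 + 33)**2) = 20214581/(4630*(-1183 + 67**2)) = 20214581/(4630*(-1183 + 4489)) = (20214581/4630)/3306 = (20214581/4630)*(1/3306) = 20214581/15306780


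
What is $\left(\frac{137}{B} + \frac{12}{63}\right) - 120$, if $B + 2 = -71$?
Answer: $- \frac{186545}{1533} \approx -121.69$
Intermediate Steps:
$B = -73$ ($B = -2 - 71 = -73$)
$\left(\frac{137}{B} + \frac{12}{63}\right) - 120 = \left(\frac{137}{-73} + \frac{12}{63}\right) - 120 = \left(137 \left(- \frac{1}{73}\right) + 12 \cdot \frac{1}{63}\right) - 120 = \left(- \frac{137}{73} + \frac{4}{21}\right) - 120 = - \frac{2585}{1533} - 120 = - \frac{186545}{1533}$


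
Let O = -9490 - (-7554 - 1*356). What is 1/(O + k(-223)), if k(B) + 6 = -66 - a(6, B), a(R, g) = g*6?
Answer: -1/314 ≈ -0.0031847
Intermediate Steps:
a(R, g) = 6*g
O = -1580 (O = -9490 - (-7554 - 356) = -9490 - 1*(-7910) = -9490 + 7910 = -1580)
k(B) = -72 - 6*B (k(B) = -6 + (-66 - 6*B) = -72 - 6*B)
1/(O + k(-223)) = 1/(-1580 + (-72 - 6*(-223))) = 1/(-1580 + (-72 + 1338)) = 1/(-1580 + 1266) = 1/(-314) = -1/314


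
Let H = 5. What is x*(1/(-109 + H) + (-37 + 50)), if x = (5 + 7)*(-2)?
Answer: -4053/13 ≈ -311.77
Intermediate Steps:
x = -24 (x = 12*(-2) = -24)
x*(1/(-109 + H) + (-37 + 50)) = -24*(1/(-109 + 5) + (-37 + 50)) = -24*(1/(-104) + 13) = -24*(-1/104 + 13) = -24*1351/104 = -4053/13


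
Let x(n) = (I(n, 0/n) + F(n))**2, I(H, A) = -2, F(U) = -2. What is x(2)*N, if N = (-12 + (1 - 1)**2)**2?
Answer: 2304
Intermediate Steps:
x(n) = 16 (x(n) = (-2 - 2)**2 = (-4)**2 = 16)
N = 144 (N = (-12 + 0**2)**2 = (-12 + 0)**2 = (-12)**2 = 144)
x(2)*N = 16*144 = 2304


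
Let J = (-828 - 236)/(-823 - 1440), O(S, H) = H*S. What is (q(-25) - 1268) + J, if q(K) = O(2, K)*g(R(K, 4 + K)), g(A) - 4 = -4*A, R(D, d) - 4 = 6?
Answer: 1204980/2263 ≈ 532.47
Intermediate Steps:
R(D, d) = 10 (R(D, d) = 4 + 6 = 10)
g(A) = 4 - 4*A
J = 1064/2263 (J = -1064/(-2263) = -1064*(-1/2263) = 1064/2263 ≈ 0.47017)
q(K) = -72*K (q(K) = (K*2)*(4 - 4*10) = (2*K)*(4 - 40) = (2*K)*(-36) = -72*K)
(q(-25) - 1268) + J = (-72*(-25) - 1268) + 1064/2263 = (1800 - 1268) + 1064/2263 = 532 + 1064/2263 = 1204980/2263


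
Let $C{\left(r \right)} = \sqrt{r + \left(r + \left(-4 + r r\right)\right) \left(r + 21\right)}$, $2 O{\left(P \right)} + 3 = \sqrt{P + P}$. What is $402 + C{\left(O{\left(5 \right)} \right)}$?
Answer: $402 + \frac{\sqrt{-338 - 310 \sqrt{10}}}{4} \approx 402.0 + 9.0771 i$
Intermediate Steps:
$O{\left(P \right)} = - \frac{3}{2} + \frac{\sqrt{2} \sqrt{P}}{2}$ ($O{\left(P \right)} = - \frac{3}{2} + \frac{\sqrt{P + P}}{2} = - \frac{3}{2} + \frac{\sqrt{2 P}}{2} = - \frac{3}{2} + \frac{\sqrt{2} \sqrt{P}}{2}$)
$C{\left(r \right)} = \sqrt{r + \left(21 + r\right) \left(-4 + r + r^{2}\right)}$ ($C{\left(r \right)} = \sqrt{r + \left(r + \left(-4 + r^{2}\right)\right) \left(21 + r\right)} = \sqrt{r + \left(-4 + r + r^{2}\right) \left(21 + r\right)} = \sqrt{r + \left(21 + r\right) \left(-4 + r + r^{2}\right)}$)
$402 + C{\left(O{\left(5 \right)} \right)} = 402 + \sqrt{-84 + \left(- \frac{3}{2} + \frac{\sqrt{2} \sqrt{5}}{2}\right)^{3} + 18 \left(- \frac{3}{2} + \frac{\sqrt{2} \sqrt{5}}{2}\right) + 22 \left(- \frac{3}{2} + \frac{\sqrt{2} \sqrt{5}}{2}\right)^{2}} = 402 + \sqrt{-84 + \left(- \frac{3}{2} + \frac{\sqrt{10}}{2}\right)^{3} + 18 \left(- \frac{3}{2} + \frac{\sqrt{10}}{2}\right) + 22 \left(- \frac{3}{2} + \frac{\sqrt{10}}{2}\right)^{2}} = 402 + \sqrt{-84 + \left(- \frac{3}{2} + \frac{\sqrt{10}}{2}\right)^{3} - \left(27 - 9 \sqrt{10}\right) + 22 \left(- \frac{3}{2} + \frac{\sqrt{10}}{2}\right)^{2}} = 402 + \sqrt{-111 + \left(- \frac{3}{2} + \frac{\sqrt{10}}{2}\right)^{3} + 9 \sqrt{10} + 22 \left(- \frac{3}{2} + \frac{\sqrt{10}}{2}\right)^{2}}$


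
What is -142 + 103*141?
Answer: 14381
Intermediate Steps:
-142 + 103*141 = -142 + 14523 = 14381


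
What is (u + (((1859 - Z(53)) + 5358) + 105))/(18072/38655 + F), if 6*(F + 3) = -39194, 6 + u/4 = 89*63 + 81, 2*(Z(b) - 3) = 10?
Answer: -193545585/42100873 ≈ -4.5972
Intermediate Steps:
Z(b) = 8 (Z(b) = 3 + (½)*10 = 3 + 5 = 8)
u = 22728 (u = -24 + 4*(89*63 + 81) = -24 + 4*(5607 + 81) = -24 + 4*5688 = -24 + 22752 = 22728)
F = -19606/3 (F = -3 + (⅙)*(-39194) = -3 - 19597/3 = -19606/3 ≈ -6535.3)
(u + (((1859 - Z(53)) + 5358) + 105))/(18072/38655 + F) = (22728 + (((1859 - 1*8) + 5358) + 105))/(18072/38655 - 19606/3) = (22728 + (((1859 - 8) + 5358) + 105))/(18072*(1/38655) - 19606/3) = (22728 + ((1851 + 5358) + 105))/(2008/4295 - 19606/3) = (22728 + (7209 + 105))/(-84201746/12885) = (22728 + 7314)*(-12885/84201746) = 30042*(-12885/84201746) = -193545585/42100873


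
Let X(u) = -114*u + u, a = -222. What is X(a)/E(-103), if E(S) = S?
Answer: -25086/103 ≈ -243.55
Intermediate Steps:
X(u) = -113*u
X(a)/E(-103) = -113*(-222)/(-103) = 25086*(-1/103) = -25086/103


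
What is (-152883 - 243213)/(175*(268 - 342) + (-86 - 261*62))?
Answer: 198048/14609 ≈ 13.557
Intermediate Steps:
(-152883 - 243213)/(175*(268 - 342) + (-86 - 261*62)) = -396096/(175*(-74) + (-86 - 16182)) = -396096/(-12950 - 16268) = -396096/(-29218) = -396096*(-1/29218) = 198048/14609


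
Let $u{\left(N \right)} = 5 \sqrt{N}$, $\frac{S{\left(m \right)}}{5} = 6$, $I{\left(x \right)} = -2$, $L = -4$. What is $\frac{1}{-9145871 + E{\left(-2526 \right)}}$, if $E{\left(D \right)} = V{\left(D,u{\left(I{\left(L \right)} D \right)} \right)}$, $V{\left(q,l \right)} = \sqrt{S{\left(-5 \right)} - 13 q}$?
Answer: $- \frac{9145871}{83646956315773} - \frac{6 \sqrt{913}}{83646956315773} \approx -1.0934 \cdot 10^{-7}$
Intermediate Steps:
$S{\left(m \right)} = 30$ ($S{\left(m \right)} = 5 \cdot 6 = 30$)
$V{\left(q,l \right)} = \sqrt{30 - 13 q}$
$E{\left(D \right)} = \sqrt{30 - 13 D}$
$\frac{1}{-9145871 + E{\left(-2526 \right)}} = \frac{1}{-9145871 + \sqrt{30 - -32838}} = \frac{1}{-9145871 + \sqrt{30 + 32838}} = \frac{1}{-9145871 + \sqrt{32868}} = \frac{1}{-9145871 + 6 \sqrt{913}}$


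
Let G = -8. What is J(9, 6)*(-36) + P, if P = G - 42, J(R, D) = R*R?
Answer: -2966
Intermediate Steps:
J(R, D) = R²
P = -50 (P = -8 - 42 = -50)
J(9, 6)*(-36) + P = 9²*(-36) - 50 = 81*(-36) - 50 = -2916 - 50 = -2966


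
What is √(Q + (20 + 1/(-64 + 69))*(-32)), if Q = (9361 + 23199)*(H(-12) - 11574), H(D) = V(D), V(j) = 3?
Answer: 4*I*√588675635/5 ≈ 19410.0*I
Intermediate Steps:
H(D) = 3
Q = -376751760 (Q = (9361 + 23199)*(3 - 11574) = 32560*(-11571) = -376751760)
√(Q + (20 + 1/(-64 + 69))*(-32)) = √(-376751760 + (20 + 1/(-64 + 69))*(-32)) = √(-376751760 + (20 + 1/5)*(-32)) = √(-376751760 + (20 + ⅕)*(-32)) = √(-376751760 + (101/5)*(-32)) = √(-376751760 - 3232/5) = √(-1883762032/5) = 4*I*√588675635/5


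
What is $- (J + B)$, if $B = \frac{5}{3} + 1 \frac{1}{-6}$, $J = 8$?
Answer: $- \frac{19}{2} \approx -9.5$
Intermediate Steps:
$B = \frac{3}{2}$ ($B = 5 \cdot \frac{1}{3} + 1 \left(- \frac{1}{6}\right) = \frac{5}{3} - \frac{1}{6} = \frac{3}{2} \approx 1.5$)
$- (J + B) = - (8 + \frac{3}{2}) = \left(-1\right) \frac{19}{2} = - \frac{19}{2}$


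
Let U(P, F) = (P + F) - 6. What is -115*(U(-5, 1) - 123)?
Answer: 15295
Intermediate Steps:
U(P, F) = -6 + F + P (U(P, F) = (F + P) - 6 = -6 + F + P)
-115*(U(-5, 1) - 123) = -115*((-6 + 1 - 5) - 123) = -115*(-10 - 123) = -115*(-133) = 15295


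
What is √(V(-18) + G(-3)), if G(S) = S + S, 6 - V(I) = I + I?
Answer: 6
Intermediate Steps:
V(I) = 6 - 2*I (V(I) = 6 - (I + I) = 6 - 2*I)
G(S) = 2*S
√(V(-18) + G(-3)) = √((6 - 2*(-18)) + 2*(-3)) = √((6 + 36) - 6) = √(42 - 6) = √36 = 6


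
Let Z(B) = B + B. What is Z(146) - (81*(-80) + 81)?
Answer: 6691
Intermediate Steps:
Z(B) = 2*B
Z(146) - (81*(-80) + 81) = 2*146 - (81*(-80) + 81) = 292 - (-6480 + 81) = 292 - 1*(-6399) = 292 + 6399 = 6691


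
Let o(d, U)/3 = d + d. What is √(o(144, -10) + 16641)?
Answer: 3*√1945 ≈ 132.31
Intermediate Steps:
o(d, U) = 6*d (o(d, U) = 3*(d + d) = 3*(2*d) = 6*d)
√(o(144, -10) + 16641) = √(6*144 + 16641) = √(864 + 16641) = √17505 = 3*√1945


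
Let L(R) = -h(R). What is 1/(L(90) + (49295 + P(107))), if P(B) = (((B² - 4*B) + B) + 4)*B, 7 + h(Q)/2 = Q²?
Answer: 1/1224233 ≈ 8.1684e-7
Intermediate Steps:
h(Q) = -14 + 2*Q²
L(R) = 14 - 2*R² (L(R) = -(-14 + 2*R²) = 14 - 2*R²)
P(B) = B*(4 + B² - 3*B) (P(B) = ((B² - 3*B) + 4)*B = (4 + B² - 3*B)*B = B*(4 + B² - 3*B))
1/(L(90) + (49295 + P(107))) = 1/((14 - 2*90²) + (49295 + 107*(4 + 107² - 3*107))) = 1/((14 - 2*8100) + (49295 + 107*(4 + 11449 - 321))) = 1/((14 - 16200) + (49295 + 107*11132)) = 1/(-16186 + (49295 + 1191124)) = 1/(-16186 + 1240419) = 1/1224233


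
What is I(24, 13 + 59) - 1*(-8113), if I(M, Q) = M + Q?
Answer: 8209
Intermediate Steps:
I(24, 13 + 59) - 1*(-8113) = (24 + (13 + 59)) - 1*(-8113) = (24 + 72) + 8113 = 96 + 8113 = 8209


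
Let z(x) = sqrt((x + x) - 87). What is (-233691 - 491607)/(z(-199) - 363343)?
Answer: 43921991869/22003022689 + 120883*I*sqrt(485)/22003022689 ≈ 1.9962 + 0.00012099*I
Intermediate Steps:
z(x) = sqrt(-87 + 2*x) (z(x) = sqrt(2*x - 87) = sqrt(-87 + 2*x))
(-233691 - 491607)/(z(-199) - 363343) = (-233691 - 491607)/(sqrt(-87 + 2*(-199)) - 363343) = -725298/(sqrt(-87 - 398) - 363343) = -725298/(sqrt(-485) - 363343) = -725298/(I*sqrt(485) - 363343) = -725298/(-363343 + I*sqrt(485))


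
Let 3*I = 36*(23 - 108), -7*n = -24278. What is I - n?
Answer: -31418/7 ≈ -4488.3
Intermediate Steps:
n = 24278/7 (n = -1/7*(-24278) = 24278/7 ≈ 3468.3)
I = -1020 (I = (36*(23 - 108))/3 = (36*(-85))/3 = (1/3)*(-3060) = -1020)
I - n = -1020 - 1*24278/7 = -1020 - 24278/7 = -31418/7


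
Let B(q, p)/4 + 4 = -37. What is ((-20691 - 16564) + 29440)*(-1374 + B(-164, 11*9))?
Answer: 12019470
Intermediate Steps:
B(q, p) = -164 (B(q, p) = -16 + 4*(-37) = -16 - 148 = -164)
((-20691 - 16564) + 29440)*(-1374 + B(-164, 11*9)) = ((-20691 - 16564) + 29440)*(-1374 - 164) = (-37255 + 29440)*(-1538) = -7815*(-1538) = 12019470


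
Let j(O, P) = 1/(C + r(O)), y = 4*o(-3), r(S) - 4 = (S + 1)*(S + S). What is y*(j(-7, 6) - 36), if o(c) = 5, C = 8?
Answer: -17275/24 ≈ -719.79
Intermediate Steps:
r(S) = 4 + 2*S*(1 + S) (r(S) = 4 + (S + 1)*(S + S) = 4 + (1 + S)*(2*S) = 4 + 2*S*(1 + S))
y = 20 (y = 4*5 = 20)
j(O, P) = 1/(12 + 2*O + 2*O**2) (j(O, P) = 1/(8 + (4 + 2*O + 2*O**2)) = 1/(12 + 2*O + 2*O**2))
y*(j(-7, 6) - 36) = 20*(1/(2*(6 - 7 + (-7)**2)) - 36) = 20*(1/(2*(6 - 7 + 49)) - 36) = 20*((1/2)/48 - 36) = 20*((1/2)*(1/48) - 36) = 20*(1/96 - 36) = 20*(-3455/96) = -17275/24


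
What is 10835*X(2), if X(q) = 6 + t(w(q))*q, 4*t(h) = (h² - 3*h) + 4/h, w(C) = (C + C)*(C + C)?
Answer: 9545635/8 ≈ 1.1932e+6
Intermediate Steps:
w(C) = 4*C² (w(C) = (2*C)*(2*C) = 4*C²)
t(h) = 1/h - 3*h/4 + h²/4 (t(h) = ((h² - 3*h) + 4/h)/4 = (h² - 3*h + 4/h)/4 = 1/h - 3*h/4 + h²/4)
X(q) = 6 + (4 + 16*q⁴*(-3 + 4*q²))/(16*q) (X(q) = 6 + ((4 + (4*q²)²*(-3 + 4*q²))/(4*((4*q²))))*q = 6 + ((1/(4*q²))*(4 + (16*q⁴)*(-3 + 4*q²))/4)*q = 6 + ((1/(4*q²))*(4 + 16*q⁴*(-3 + 4*q²))/4)*q = 6 + ((4 + 16*q⁴*(-3 + 4*q²))/(16*q²))*q = 6 + (4 + 16*q⁴*(-3 + 4*q²))/(16*q))
10835*X(2) = 10835*(6 - 3*2³ + 4*2⁵ + (¼)/2) = 10835*(6 - 3*8 + 4*32 + (¼)*(½)) = 10835*(6 - 24 + 128 + ⅛) = 10835*(881/8) = 9545635/8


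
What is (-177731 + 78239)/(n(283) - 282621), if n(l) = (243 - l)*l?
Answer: 99492/293941 ≈ 0.33848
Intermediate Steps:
n(l) = l*(243 - l)
(-177731 + 78239)/(n(283) - 282621) = (-177731 + 78239)/(283*(243 - 1*283) - 282621) = -99492/(283*(243 - 283) - 282621) = -99492/(283*(-40) - 282621) = -99492/(-11320 - 282621) = -99492/(-293941) = -99492*(-1/293941) = 99492/293941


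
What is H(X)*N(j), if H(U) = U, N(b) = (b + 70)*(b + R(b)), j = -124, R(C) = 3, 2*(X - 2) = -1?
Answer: 9801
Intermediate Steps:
X = 3/2 (X = 2 + (1/2)*(-1) = 2 - 1/2 = 3/2 ≈ 1.5000)
N(b) = (3 + b)*(70 + b) (N(b) = (b + 70)*(b + 3) = (70 + b)*(3 + b) = (3 + b)*(70 + b))
H(X)*N(j) = 3*(210 + (-124)**2 + 73*(-124))/2 = 3*(210 + 15376 - 9052)/2 = (3/2)*6534 = 9801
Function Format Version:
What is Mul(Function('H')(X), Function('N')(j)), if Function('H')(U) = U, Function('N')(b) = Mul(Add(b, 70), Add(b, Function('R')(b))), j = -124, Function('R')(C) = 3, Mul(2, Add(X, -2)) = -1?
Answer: 9801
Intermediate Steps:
X = Rational(3, 2) (X = Add(2, Mul(Rational(1, 2), -1)) = Add(2, Rational(-1, 2)) = Rational(3, 2) ≈ 1.5000)
Function('N')(b) = Mul(Add(3, b), Add(70, b)) (Function('N')(b) = Mul(Add(b, 70), Add(b, 3)) = Mul(Add(70, b), Add(3, b)) = Mul(Add(3, b), Add(70, b)))
Mul(Function('H')(X), Function('N')(j)) = Mul(Rational(3, 2), Add(210, Pow(-124, 2), Mul(73, -124))) = Mul(Rational(3, 2), Add(210, 15376, -9052)) = Mul(Rational(3, 2), 6534) = 9801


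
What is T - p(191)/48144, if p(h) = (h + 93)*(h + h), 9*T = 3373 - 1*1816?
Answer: 1027553/6018 ≈ 170.75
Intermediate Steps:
T = 173 (T = (3373 - 1*1816)/9 = (3373 - 1816)/9 = (⅑)*1557 = 173)
p(h) = 2*h*(93 + h) (p(h) = (93 + h)*(2*h) = 2*h*(93 + h))
T - p(191)/48144 = 173 - 2*191*(93 + 191)/48144 = 173 - 2*191*284/48144 = 173 - 108488/48144 = 173 - 1*13561/6018 = 173 - 13561/6018 = 1027553/6018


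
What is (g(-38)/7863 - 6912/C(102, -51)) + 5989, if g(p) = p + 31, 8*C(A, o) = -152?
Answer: 949087556/149397 ≈ 6352.8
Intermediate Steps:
C(A, o) = -19 (C(A, o) = (⅛)*(-152) = -19)
g(p) = 31 + p
(g(-38)/7863 - 6912/C(102, -51)) + 5989 = ((31 - 38)/7863 - 6912/(-19)) + 5989 = (-7*1/7863 - 6912*(-1/19)) + 5989 = (-7/7863 + 6912/19) + 5989 = 54348923/149397 + 5989 = 949087556/149397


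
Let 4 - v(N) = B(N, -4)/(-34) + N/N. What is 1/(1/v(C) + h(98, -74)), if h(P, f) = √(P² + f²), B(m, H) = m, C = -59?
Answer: -731/13940882 + 1849*√3770/13940882 ≈ 0.0080912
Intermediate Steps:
v(N) = 3 + N/34 (v(N) = 4 - (N/(-34) + N/N) = 4 - (N*(-1/34) + 1) = 4 - (-N/34 + 1) = 4 - (1 - N/34) = 4 + (-1 + N/34) = 3 + N/34)
1/(1/v(C) + h(98, -74)) = 1/(1/(3 + (1/34)*(-59)) + √(98² + (-74)²)) = 1/(1/(3 - 59/34) + √(9604 + 5476)) = 1/(1/(43/34) + √15080) = 1/(34/43 + 2*√3770)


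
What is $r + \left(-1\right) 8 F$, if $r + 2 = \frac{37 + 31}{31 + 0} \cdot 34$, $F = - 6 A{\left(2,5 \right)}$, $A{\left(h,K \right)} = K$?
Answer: $\frac{9690}{31} \approx 312.58$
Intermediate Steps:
$F = -30$ ($F = \left(-6\right) 5 = -30$)
$r = \frac{2250}{31}$ ($r = -2 + \frac{37 + 31}{31 + 0} \cdot 34 = -2 + \frac{68}{31} \cdot 34 = -2 + \frac{2312}{31} = \frac{2250}{31} \approx 72.581$)
$r + \left(-1\right) 8 F = \frac{2250}{31} + \left(-1\right) 8 \left(-30\right) = \frac{2250}{31} - -240 = \frac{2250}{31} + 240 = \frac{9690}{31}$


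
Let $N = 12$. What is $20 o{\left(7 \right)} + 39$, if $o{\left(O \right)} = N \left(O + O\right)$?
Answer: $3399$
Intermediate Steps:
$o{\left(O \right)} = 24 O$ ($o{\left(O \right)} = 12 \left(O + O\right) = 12 \cdot 2 O = 24 O$)
$20 o{\left(7 \right)} + 39 = 20 \cdot 24 \cdot 7 + 39 = 20 \cdot 168 + 39 = 3360 + 39 = 3399$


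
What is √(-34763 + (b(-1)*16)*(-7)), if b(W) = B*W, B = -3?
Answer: I*√35099 ≈ 187.35*I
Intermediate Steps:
b(W) = -3*W
√(-34763 + (b(-1)*16)*(-7)) = √(-34763 + (-3*(-1)*16)*(-7)) = √(-34763 + (3*16)*(-7)) = √(-34763 + 48*(-7)) = √(-34763 - 336) = √(-35099) = I*√35099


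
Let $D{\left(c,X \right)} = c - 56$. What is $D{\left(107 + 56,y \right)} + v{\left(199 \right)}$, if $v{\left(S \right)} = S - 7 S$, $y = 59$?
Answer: $-1087$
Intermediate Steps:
$v{\left(S \right)} = - 6 S$
$D{\left(c,X \right)} = -56 + c$ ($D{\left(c,X \right)} = c - 56 = -56 + c$)
$D{\left(107 + 56,y \right)} + v{\left(199 \right)} = \left(-56 + \left(107 + 56\right)\right) - 1194 = \left(-56 + 163\right) - 1194 = 107 - 1194 = -1087$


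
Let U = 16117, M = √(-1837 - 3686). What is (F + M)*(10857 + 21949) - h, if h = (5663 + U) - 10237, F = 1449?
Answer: 47524351 + 32806*I*√5523 ≈ 4.7524e+7 + 2.438e+6*I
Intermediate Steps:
M = I*√5523 (M = √(-5523) = I*√5523 ≈ 74.317*I)
h = 11543 (h = (5663 + 16117) - 10237 = 21780 - 10237 = 11543)
(F + M)*(10857 + 21949) - h = (1449 + I*√5523)*(10857 + 21949) - 1*11543 = (1449 + I*√5523)*32806 - 11543 = (47535894 + 32806*I*√5523) - 11543 = 47524351 + 32806*I*√5523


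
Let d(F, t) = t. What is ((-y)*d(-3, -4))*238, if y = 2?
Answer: 1904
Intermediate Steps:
((-y)*d(-3, -4))*238 = (-1*2*(-4))*238 = -2*(-4)*238 = 8*238 = 1904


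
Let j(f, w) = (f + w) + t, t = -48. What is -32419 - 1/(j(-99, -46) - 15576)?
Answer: -511215210/15769 ≈ -32419.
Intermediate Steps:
j(f, w) = -48 + f + w (j(f, w) = (f + w) - 48 = -48 + f + w)
-32419 - 1/(j(-99, -46) - 15576) = -32419 - 1/((-48 - 99 - 46) - 15576) = -32419 - 1/(-193 - 15576) = -32419 - 1/(-15769) = -32419 - 1*(-1/15769) = -32419 + 1/15769 = -511215210/15769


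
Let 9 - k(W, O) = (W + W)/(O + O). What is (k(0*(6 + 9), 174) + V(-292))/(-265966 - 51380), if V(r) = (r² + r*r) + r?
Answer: -170245/317346 ≈ -0.53646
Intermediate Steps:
k(W, O) = 9 - W/O (k(W, O) = 9 - (W + W)/(O + O) = 9 - 2*W/(2*O) = 9 - 2*W*1/(2*O) = 9 - W/O)
V(r) = r + 2*r² (V(r) = (r² + r²) + r = 2*r² + r = r + 2*r²)
(k(0*(6 + 9), 174) + V(-292))/(-265966 - 51380) = ((9 - 1*0*(6 + 9)/174) - 292*(1 + 2*(-292)))/(-265966 - 51380) = ((9 - 1*0*15*1/174) - 292*(1 - 584))/(-317346) = ((9 - 1*0*1/174) - 292*(-583))*(-1/317346) = ((9 + 0) + 170236)*(-1/317346) = (9 + 170236)*(-1/317346) = 170245*(-1/317346) = -170245/317346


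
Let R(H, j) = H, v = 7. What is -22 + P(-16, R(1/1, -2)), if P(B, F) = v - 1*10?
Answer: -25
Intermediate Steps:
P(B, F) = -3 (P(B, F) = 7 - 1*10 = 7 - 10 = -3)
-22 + P(-16, R(1/1, -2)) = -22 - 3 = -25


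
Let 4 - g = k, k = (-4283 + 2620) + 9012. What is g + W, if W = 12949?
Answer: 5604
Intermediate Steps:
k = 7349 (k = -1663 + 9012 = 7349)
g = -7345 (g = 4 - 1*7349 = 4 - 7349 = -7345)
g + W = -7345 + 12949 = 5604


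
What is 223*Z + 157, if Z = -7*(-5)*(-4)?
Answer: -31063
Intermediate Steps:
Z = -140 (Z = 35*(-4) = -140)
223*Z + 157 = 223*(-140) + 157 = -31220 + 157 = -31063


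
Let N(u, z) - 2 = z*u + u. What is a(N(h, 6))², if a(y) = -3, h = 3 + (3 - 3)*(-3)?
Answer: 9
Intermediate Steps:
h = 3 (h = 3 + 0*(-3) = 3 + 0 = 3)
N(u, z) = 2 + u + u*z (N(u, z) = 2 + (z*u + u) = 2 + (u*z + u) = 2 + (u + u*z) = 2 + u + u*z)
a(N(h, 6))² = (-3)² = 9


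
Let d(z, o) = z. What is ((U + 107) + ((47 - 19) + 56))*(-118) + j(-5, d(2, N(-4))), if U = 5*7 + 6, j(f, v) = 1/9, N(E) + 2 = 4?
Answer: -246383/9 ≈ -27376.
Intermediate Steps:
N(E) = 2 (N(E) = -2 + 4 = 2)
j(f, v) = ⅑
U = 41 (U = 35 + 6 = 41)
((U + 107) + ((47 - 19) + 56))*(-118) + j(-5, d(2, N(-4))) = ((41 + 107) + ((47 - 19) + 56))*(-118) + ⅑ = (148 + (28 + 56))*(-118) + ⅑ = (148 + 84)*(-118) + ⅑ = 232*(-118) + ⅑ = -27376 + ⅑ = -246383/9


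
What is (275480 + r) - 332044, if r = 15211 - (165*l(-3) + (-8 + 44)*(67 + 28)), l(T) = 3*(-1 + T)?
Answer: -42793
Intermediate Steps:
l(T) = -3 + 3*T
r = 13771 (r = 15211 - (165*(-3 + 3*(-3)) + (-8 + 44)*(67 + 28)) = 15211 - (165*(-3 - 9) + 36*95) = 15211 - (165*(-12) + 3420) = 15211 - (-1980 + 3420) = 15211 - 1*1440 = 15211 - 1440 = 13771)
(275480 + r) - 332044 = (275480 + 13771) - 332044 = 289251 - 332044 = -42793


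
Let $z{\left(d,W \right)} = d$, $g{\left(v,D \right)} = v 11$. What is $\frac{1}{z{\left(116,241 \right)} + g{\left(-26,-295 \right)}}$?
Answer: $- \frac{1}{170} \approx -0.0058824$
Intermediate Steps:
$g{\left(v,D \right)} = 11 v$
$\frac{1}{z{\left(116,241 \right)} + g{\left(-26,-295 \right)}} = \frac{1}{116 + 11 \left(-26\right)} = \frac{1}{116 - 286} = \frac{1}{-170} = - \frac{1}{170}$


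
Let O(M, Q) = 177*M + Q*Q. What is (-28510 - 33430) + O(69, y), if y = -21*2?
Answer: -47963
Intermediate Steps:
y = -42
O(M, Q) = Q² + 177*M (O(M, Q) = 177*M + Q² = Q² + 177*M)
(-28510 - 33430) + O(69, y) = (-28510 - 33430) + ((-42)² + 177*69) = -61940 + (1764 + 12213) = -61940 + 13977 = -47963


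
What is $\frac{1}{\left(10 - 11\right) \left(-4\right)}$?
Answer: $\frac{1}{4} \approx 0.25$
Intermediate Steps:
$\frac{1}{\left(10 - 11\right) \left(-4\right)} = \frac{1}{\left(-1\right) \left(-4\right)} = \frac{1}{4}$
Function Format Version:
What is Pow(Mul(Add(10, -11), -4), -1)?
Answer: Rational(1, 4) ≈ 0.25000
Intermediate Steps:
Pow(Mul(Add(10, -11), -4), -1) = Pow(Mul(-1, -4), -1) = Pow(4, -1) = Rational(1, 4)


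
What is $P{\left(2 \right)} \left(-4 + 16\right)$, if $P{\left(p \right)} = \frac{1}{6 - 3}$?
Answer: $4$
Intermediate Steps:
$P{\left(p \right)} = \frac{1}{3}$
$P{\left(2 \right)} \left(-4 + 16\right) = \frac{-4 + 16}{3} = \frac{1}{3} \cdot 12 = 4$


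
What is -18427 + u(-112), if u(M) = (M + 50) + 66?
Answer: -18423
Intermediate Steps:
u(M) = 116 + M (u(M) = (50 + M) + 66 = 116 + M)
-18427 + u(-112) = -18427 + (116 - 112) = -18427 + 4 = -18423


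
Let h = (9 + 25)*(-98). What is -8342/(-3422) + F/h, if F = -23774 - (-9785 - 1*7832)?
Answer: 24432399/5701052 ≈ 4.2856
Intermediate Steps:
F = -6157 (F = -23774 - (-9785 - 7832) = -23774 - 1*(-17617) = -23774 + 17617 = -6157)
h = -3332 (h = 34*(-98) = -3332)
-8342/(-3422) + F/h = -8342/(-3422) - 6157/(-3332) = -8342*(-1/3422) - 6157*(-1/3332) = 4171/1711 + 6157/3332 = 24432399/5701052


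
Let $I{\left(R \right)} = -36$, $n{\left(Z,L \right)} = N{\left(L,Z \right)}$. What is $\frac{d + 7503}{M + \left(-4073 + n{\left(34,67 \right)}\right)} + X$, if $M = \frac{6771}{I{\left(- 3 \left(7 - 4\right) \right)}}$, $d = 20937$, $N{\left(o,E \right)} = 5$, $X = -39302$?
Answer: $- \frac{2007612326}{51073} \approx -39309.0$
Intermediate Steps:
$n{\left(Z,L \right)} = 5$
$M = - \frac{2257}{12}$ ($M = \frac{6771}{-36} = 6771 \left(- \frac{1}{36}\right) = - \frac{2257}{12} \approx -188.08$)
$\frac{d + 7503}{M + \left(-4073 + n{\left(34,67 \right)}\right)} + X = \frac{20937 + 7503}{- \frac{2257}{12} + \left(-4073 + 5\right)} - 39302 = \frac{28440}{- \frac{2257}{12} - 4068} - 39302 = \frac{28440}{- \frac{51073}{12}} - 39302 = 28440 \left(- \frac{12}{51073}\right) - 39302 = - \frac{341280}{51073} - 39302 = - \frac{2007612326}{51073}$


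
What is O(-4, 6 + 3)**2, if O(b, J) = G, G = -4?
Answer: 16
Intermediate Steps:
O(b, J) = -4
O(-4, 6 + 3)**2 = (-4)**2 = 16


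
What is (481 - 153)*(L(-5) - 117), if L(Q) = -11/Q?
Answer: -188272/5 ≈ -37654.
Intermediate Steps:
(481 - 153)*(L(-5) - 117) = (481 - 153)*(-11/(-5) - 117) = 328*(-11*(-⅕) - 117) = 328*(11/5 - 117) = 328*(-574/5) = -188272/5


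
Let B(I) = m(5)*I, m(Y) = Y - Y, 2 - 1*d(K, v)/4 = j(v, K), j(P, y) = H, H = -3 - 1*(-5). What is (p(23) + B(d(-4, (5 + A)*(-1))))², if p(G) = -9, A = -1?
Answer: 81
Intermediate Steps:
H = 2 (H = -3 + 5 = 2)
j(P, y) = 2
d(K, v) = 0 (d(K, v) = 8 - 4*2 = 8 - 8 = 0)
m(Y) = 0
B(I) = 0 (B(I) = 0*I = 0)
(p(23) + B(d(-4, (5 + A)*(-1))))² = (-9 + 0)² = (-9)² = 81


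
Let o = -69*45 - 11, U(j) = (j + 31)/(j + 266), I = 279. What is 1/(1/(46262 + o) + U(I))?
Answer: 4702914/2675161 ≈ 1.7580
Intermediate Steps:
U(j) = (31 + j)/(266 + j)
o = -3116 (o = -3105 - 11 = -3116)
1/(1/(46262 + o) + U(I)) = 1/(1/(46262 - 3116) + (31 + 279)/(266 + 279)) = 1/(1/43146 + 310/545) = 1/(1/43146 + (1/545)*310) = 1/(1/43146 + 62/109) = 1/(2675161/4702914) = 4702914/2675161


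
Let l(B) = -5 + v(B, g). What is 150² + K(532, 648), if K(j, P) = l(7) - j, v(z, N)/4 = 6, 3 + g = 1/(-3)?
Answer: 21987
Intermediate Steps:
g = -10/3 (g = -3 + 1/(-3) = -3 - ⅓ = -10/3 ≈ -3.3333)
v(z, N) = 24 (v(z, N) = 4*6 = 24)
l(B) = 19 (l(B) = -5 + 24 = 19)
K(j, P) = 19 - j
150² + K(532, 648) = 150² + (19 - 1*532) = 22500 + (19 - 532) = 22500 - 513 = 21987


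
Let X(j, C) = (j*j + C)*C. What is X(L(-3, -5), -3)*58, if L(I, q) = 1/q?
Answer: 12876/25 ≈ 515.04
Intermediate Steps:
X(j, C) = C*(C + j²) (X(j, C) = (j² + C)*C = (C + j²)*C = C*(C + j²))
X(L(-3, -5), -3)*58 = -3*(-3 + (1/(-5))²)*58 = -3*(-3 + (-⅕)²)*58 = -3*(-3 + 1/25)*58 = -3*(-74/25)*58 = (222/25)*58 = 12876/25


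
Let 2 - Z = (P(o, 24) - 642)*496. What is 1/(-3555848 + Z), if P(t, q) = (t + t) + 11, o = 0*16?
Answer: -1/3242870 ≈ -3.0837e-7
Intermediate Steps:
o = 0
P(t, q) = 11 + 2*t (P(t, q) = 2*t + 11 = 11 + 2*t)
Z = 312978 (Z = 2 - ((11 + 2*0) - 642)*496 = 2 - ((11 + 0) - 642)*496 = 2 - (11 - 642)*496 = 2 - (-631)*496 = 2 - 1*(-312976) = 2 + 312976 = 312978)
1/(-3555848 + Z) = 1/(-3555848 + 312978) = 1/(-3242870) = -1/3242870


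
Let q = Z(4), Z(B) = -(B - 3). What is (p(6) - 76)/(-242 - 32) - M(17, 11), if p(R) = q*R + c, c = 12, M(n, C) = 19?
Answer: -2568/137 ≈ -18.745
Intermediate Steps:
Z(B) = 3 - B (Z(B) = -(-3 + B) = 3 - B)
q = -1 (q = 3 - 1*4 = 3 - 4 = -1)
p(R) = 12 - R (p(R) = -R + 12 = 12 - R)
(p(6) - 76)/(-242 - 32) - M(17, 11) = ((12 - 1*6) - 76)/(-242 - 32) - 1*19 = ((12 - 6) - 76)/(-274) - 19 = (6 - 76)*(-1/274) - 19 = -70*(-1/274) - 19 = 35/137 - 19 = -2568/137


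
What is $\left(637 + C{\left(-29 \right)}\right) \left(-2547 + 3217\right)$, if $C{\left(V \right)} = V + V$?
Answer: $387930$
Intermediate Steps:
$C{\left(V \right)} = 2 V$
$\left(637 + C{\left(-29 \right)}\right) \left(-2547 + 3217\right) = \left(637 + 2 \left(-29\right)\right) \left(-2547 + 3217\right) = \left(637 - 58\right) 670 = 579 \cdot 670 = 387930$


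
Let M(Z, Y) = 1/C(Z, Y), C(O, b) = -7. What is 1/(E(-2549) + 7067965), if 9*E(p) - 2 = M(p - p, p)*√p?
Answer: 3116972663/22030654380701670 + 7*I*√2549/22030654380701670 ≈ 1.4148e-7 + 1.6042e-14*I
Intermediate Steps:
M(Z, Y) = -⅐ (M(Z, Y) = 1/(-7) = -⅐)
E(p) = 2/9 - √p/63 (E(p) = 2/9 + (-√p/7)/9 = 2/9 - √p/63)
1/(E(-2549) + 7067965) = 1/((2/9 - I*√2549/63) + 7067965) = 1/(63611687/9 - I*√2549/63)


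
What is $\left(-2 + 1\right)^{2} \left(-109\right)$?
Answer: $-109$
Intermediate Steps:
$\left(-2 + 1\right)^{2} \left(-109\right) = \left(-1\right)^{2} \left(-109\right) = 1 \left(-109\right) = -109$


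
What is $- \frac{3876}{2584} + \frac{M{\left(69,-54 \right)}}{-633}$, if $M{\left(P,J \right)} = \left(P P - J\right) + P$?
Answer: $- \frac{3889}{422} \approx -9.2156$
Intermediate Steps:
$M{\left(P,J \right)} = P + P^{2} - J$ ($M{\left(P,J \right)} = \left(P^{2} - J\right) + P = P + P^{2} - J$)
$- \frac{3876}{2584} + \frac{M{\left(69,-54 \right)}}{-633} = - \frac{3876}{2584} + \frac{69 + 69^{2} - -54}{-633} = \left(-3876\right) \frac{1}{2584} + \left(69 + 4761 + 54\right) \left(- \frac{1}{633}\right) = - \frac{3}{2} + 4884 \left(- \frac{1}{633}\right) = - \frac{3}{2} - \frac{1628}{211} = - \frac{3889}{422}$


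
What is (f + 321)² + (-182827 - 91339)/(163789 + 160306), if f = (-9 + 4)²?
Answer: 38799082854/324095 ≈ 1.1972e+5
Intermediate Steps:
f = 25 (f = (-5)² = 25)
(f + 321)² + (-182827 - 91339)/(163789 + 160306) = (25 + 321)² + (-182827 - 91339)/(163789 + 160306) = 346² - 274166/324095 = 119716 - 274166*1/324095 = 119716 - 274166/324095 = 38799082854/324095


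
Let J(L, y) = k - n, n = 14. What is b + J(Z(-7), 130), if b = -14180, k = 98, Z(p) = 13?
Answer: -14096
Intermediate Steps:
J(L, y) = 84 (J(L, y) = 98 - 1*14 = 98 - 14 = 84)
b + J(Z(-7), 130) = -14180 + 84 = -14096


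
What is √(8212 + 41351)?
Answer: 3*√5507 ≈ 222.63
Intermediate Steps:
√(8212 + 41351) = √49563 = 3*√5507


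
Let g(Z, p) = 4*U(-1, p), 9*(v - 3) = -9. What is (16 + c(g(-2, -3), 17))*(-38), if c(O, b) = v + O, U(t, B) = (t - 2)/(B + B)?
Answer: -760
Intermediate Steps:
v = 2 (v = 3 + (⅑)*(-9) = 3 - 1 = 2)
U(t, B) = (-2 + t)/(2*B) (U(t, B) = (-2 + t)/((2*B)) = (-2 + t)*(1/(2*B)) = (-2 + t)/(2*B))
g(Z, p) = -6/p (g(Z, p) = 4*((-2 - 1)/(2*p)) = 4*((½)*(-3)/p) = 4*(-3/(2*p)) = -6/p)
c(O, b) = 2 + O
(16 + c(g(-2, -3), 17))*(-38) = (16 + (2 - 6/(-3)))*(-38) = (16 + (2 - 6*(-⅓)))*(-38) = (16 + (2 + 2))*(-38) = (16 + 4)*(-38) = 20*(-38) = -760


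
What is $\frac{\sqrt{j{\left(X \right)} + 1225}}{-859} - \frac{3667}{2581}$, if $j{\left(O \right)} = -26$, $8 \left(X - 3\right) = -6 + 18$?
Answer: $- \frac{3667}{2581} - \frac{\sqrt{1199}}{859} \approx -1.4611$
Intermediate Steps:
$X = \frac{9}{2}$ ($X = 3 + \frac{-6 + 18}{8} = 3 + \frac{1}{8} \cdot 12 = 3 + \frac{3}{2} = \frac{9}{2} \approx 4.5$)
$\frac{\sqrt{j{\left(X \right)} + 1225}}{-859} - \frac{3667}{2581} = \frac{\sqrt{-26 + 1225}}{-859} - \frac{3667}{2581} = \sqrt{1199} \left(- \frac{1}{859}\right) - \frac{3667}{2581} = - \frac{\sqrt{1199}}{859} - \frac{3667}{2581} = - \frac{3667}{2581} - \frac{\sqrt{1199}}{859}$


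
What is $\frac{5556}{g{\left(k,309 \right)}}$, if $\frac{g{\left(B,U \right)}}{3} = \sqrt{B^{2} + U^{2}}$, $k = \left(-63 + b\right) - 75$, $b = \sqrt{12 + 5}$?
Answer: $\frac{926 \sqrt{2}}{\sqrt{57271 - 138 \sqrt{17}}} \approx 5.4995$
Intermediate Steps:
$b = \sqrt{17} \approx 4.1231$
$k = -138 + \sqrt{17}$ ($k = \left(-63 + \sqrt{17}\right) - 75 = -138 + \sqrt{17} \approx -133.88$)
$g{\left(B,U \right)} = 3 \sqrt{B^{2} + U^{2}}$
$\frac{5556}{g{\left(k,309 \right)}} = \frac{5556}{3 \sqrt{\left(-138 + \sqrt{17}\right)^{2} + 309^{2}}} = \frac{5556}{3 \sqrt{\left(-138 + \sqrt{17}\right)^{2} + 95481}} = \frac{5556}{3 \sqrt{95481 + \left(-138 + \sqrt{17}\right)^{2}}} = 5556 \frac{1}{3 \sqrt{95481 + \left(-138 + \sqrt{17}\right)^{2}}} = \frac{1852}{\sqrt{95481 + \left(-138 + \sqrt{17}\right)^{2}}}$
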